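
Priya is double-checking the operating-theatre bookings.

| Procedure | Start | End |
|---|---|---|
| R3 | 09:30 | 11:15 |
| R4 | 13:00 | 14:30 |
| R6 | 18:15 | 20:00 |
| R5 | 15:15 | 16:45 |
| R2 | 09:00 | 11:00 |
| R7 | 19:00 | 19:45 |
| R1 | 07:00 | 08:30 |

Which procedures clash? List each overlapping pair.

Sorted by start: R1, R2, R3, R4, R5, R6, R7.
R2 starts after R1 ends; R1 is clear from here.
R3 starts before R2 ends → R2 and R3 overlap.
R4 starts after R2 ends; R2 is clear from here.
R4 starts after R3 ends; R3 is clear from here.
R5 starts after R4 ends; R4 is clear from here.
R6 starts after R5 ends; R5 is clear from here.
R7 starts before R6 ends → R6 and R7 overlap.

R2 & R3, R6 & R7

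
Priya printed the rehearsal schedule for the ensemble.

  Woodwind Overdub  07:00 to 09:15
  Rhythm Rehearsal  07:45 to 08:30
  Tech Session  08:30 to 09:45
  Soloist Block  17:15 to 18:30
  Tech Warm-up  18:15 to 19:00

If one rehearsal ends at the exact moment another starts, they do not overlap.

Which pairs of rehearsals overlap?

Rhythm Rehearsal & Woodwind Overdub, Soloist Block & Tech Warm-up, Tech Session & Woodwind Overdub

Sorted by start: Woodwind Overdub, Rhythm Rehearsal, Tech Session, Soloist Block, Tech Warm-up.
Rhythm Rehearsal starts before Woodwind Overdub ends → Woodwind Overdub and Rhythm Rehearsal overlap.
Tech Session starts before Woodwind Overdub ends → Woodwind Overdub and Tech Session overlap.
Soloist Block starts after Woodwind Overdub ends; Woodwind Overdub is clear from here.
Tech Session starts exactly when Rhythm Rehearsal ends (back-to-back, no overlap); Rhythm Rehearsal is clear from here.
Soloist Block starts after Tech Session ends; Tech Session is clear from here.
Tech Warm-up starts before Soloist Block ends → Soloist Block and Tech Warm-up overlap.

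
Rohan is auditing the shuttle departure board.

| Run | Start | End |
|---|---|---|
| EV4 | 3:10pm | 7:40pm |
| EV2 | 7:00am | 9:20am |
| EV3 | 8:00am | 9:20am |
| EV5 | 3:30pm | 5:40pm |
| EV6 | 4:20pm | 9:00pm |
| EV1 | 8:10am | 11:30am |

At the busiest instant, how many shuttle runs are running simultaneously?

Walk through starts and ends in time order (an end at T is processed before a start at T):
7:00am start EV2 → 1
8:00am start EV3 → 2
8:10am start EV1 → 3
9:20am end EV2 → 2
9:20am end EV3 → 1
11:30am end EV1 → 0
3:10pm start EV4 → 1
3:30pm start EV5 → 2
4:20pm start EV6 → 3
5:40pm end EV5 → 2
7:40pm end EV4 → 1
9:00pm end EV6 → 0
Peak is 3, at 8:10am (EV1, EV2, EV3).

3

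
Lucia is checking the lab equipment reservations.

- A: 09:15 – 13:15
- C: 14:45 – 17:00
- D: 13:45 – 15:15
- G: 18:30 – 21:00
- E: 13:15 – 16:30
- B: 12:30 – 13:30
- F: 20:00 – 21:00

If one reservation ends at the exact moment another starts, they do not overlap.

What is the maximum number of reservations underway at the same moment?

3

Sweep the timeline, counting +1 at each start and −1 at each end (ends before starts at a tie):
09:15 start A → 1
12:30 start B → 2
13:15 end A → 1
13:15 start E → 2
13:30 end B → 1
13:45 start D → 2
14:45 start C → 3
15:15 end D → 2
16:30 end E → 1
17:00 end C → 0
18:30 start G → 1
20:00 start F → 2
21:00 end F → 1
21:00 end G → 0
Peak is 3, at 14:45 (C, D, E).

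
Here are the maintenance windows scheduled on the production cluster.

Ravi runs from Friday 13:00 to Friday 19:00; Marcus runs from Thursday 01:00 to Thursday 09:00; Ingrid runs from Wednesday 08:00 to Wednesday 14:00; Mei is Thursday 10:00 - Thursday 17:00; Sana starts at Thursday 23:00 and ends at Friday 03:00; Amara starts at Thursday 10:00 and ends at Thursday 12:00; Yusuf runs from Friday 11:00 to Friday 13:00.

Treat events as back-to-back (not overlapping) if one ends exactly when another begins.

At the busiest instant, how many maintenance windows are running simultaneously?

Sort all start/end points and keep a running count:
Wednesday 08:00 start Ingrid → 1
Wednesday 14:00 end Ingrid → 0
Thursday 01:00 start Marcus → 1
Thursday 09:00 end Marcus → 0
Thursday 10:00 start Amara → 1
Thursday 10:00 start Mei → 2
Thursday 12:00 end Amara → 1
Thursday 17:00 end Mei → 0
Thursday 23:00 start Sana → 1
Friday 03:00 end Sana → 0
Friday 11:00 start Yusuf → 1
Friday 13:00 end Yusuf → 0
Friday 13:00 start Ravi → 1
Friday 19:00 end Ravi → 0
Peak is 2, at Thursday 10:00 (Amara, Mei).

2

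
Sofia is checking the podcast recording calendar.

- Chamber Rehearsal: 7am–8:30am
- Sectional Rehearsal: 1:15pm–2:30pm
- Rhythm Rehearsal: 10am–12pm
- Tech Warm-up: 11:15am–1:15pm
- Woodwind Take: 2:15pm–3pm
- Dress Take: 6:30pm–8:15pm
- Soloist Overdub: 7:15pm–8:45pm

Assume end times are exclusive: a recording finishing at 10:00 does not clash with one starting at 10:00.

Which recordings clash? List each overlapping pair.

Dress Take & Soloist Overdub, Rhythm Rehearsal & Tech Warm-up, Sectional Rehearsal & Woodwind Take

Check each pair: they overlap iff neither finishes before the other starts.
Sorted by start: Chamber Rehearsal, Rhythm Rehearsal, Tech Warm-up, Sectional Rehearsal, Woodwind Take, Dress Take, Soloist Overdub.
Rhythm Rehearsal starts after Chamber Rehearsal ends, so nothing later overlaps Chamber Rehearsal either.
Tech Warm-up starts before Rhythm Rehearsal ends → Rhythm Rehearsal and Tech Warm-up overlap.
Sectional Rehearsal starts after Rhythm Rehearsal ends, so nothing later overlaps Rhythm Rehearsal either.
Sectional Rehearsal starts exactly when Tech Warm-up ends (back-to-back, no overlap), so nothing later overlaps Tech Warm-up either.
Woodwind Take starts before Sectional Rehearsal ends → Sectional Rehearsal and Woodwind Take overlap.
Dress Take starts after Sectional Rehearsal ends, so nothing later overlaps Sectional Rehearsal either.
Dress Take starts after Woodwind Take ends, so nothing later overlaps Woodwind Take either.
Soloist Overdub starts before Dress Take ends → Dress Take and Soloist Overdub overlap.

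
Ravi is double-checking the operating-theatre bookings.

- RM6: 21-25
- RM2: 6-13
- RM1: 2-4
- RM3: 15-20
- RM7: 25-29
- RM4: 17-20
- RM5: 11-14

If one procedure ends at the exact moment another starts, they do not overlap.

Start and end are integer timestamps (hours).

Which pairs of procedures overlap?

RM2 & RM5, RM3 & RM4

Sorted by start: RM1, RM2, RM5, RM3, RM4, RM6, RM7.
RM2 starts after RM1 ends — done with RM1.
RM5 starts before RM2 ends → RM2 and RM5 overlap.
RM3 starts after RM2 ends — done with RM2.
RM3 starts after RM5 ends — done with RM5.
RM4 starts before RM3 ends → RM3 and RM4 overlap.
RM6 starts after RM3 ends — done with RM3.
RM6 starts after RM4 ends — done with RM4.
RM7 starts exactly when RM6 ends (back-to-back, no overlap).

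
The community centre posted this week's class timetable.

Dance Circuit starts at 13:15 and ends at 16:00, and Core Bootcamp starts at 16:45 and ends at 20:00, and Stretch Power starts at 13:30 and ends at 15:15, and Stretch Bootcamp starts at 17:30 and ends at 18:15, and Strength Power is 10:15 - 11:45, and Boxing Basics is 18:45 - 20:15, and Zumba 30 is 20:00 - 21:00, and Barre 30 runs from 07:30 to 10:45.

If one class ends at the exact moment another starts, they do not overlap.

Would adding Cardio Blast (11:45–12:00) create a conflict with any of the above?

Barre 30: ends 10:45 at or before Cardio Blast starts 11:45 → clear.
Strength Power: ends 11:45 at or before Cardio Blast starts 11:45 → clear.
Dance Circuit: starts 13:15 at or after Cardio Blast ends 12:00 → clear.
Stretch Power: starts 13:30 at or after Cardio Blast ends 12:00 → clear.
Core Bootcamp: starts 16:45 at or after Cardio Blast ends 12:00 → clear.
Stretch Bootcamp: starts 17:30 at or after Cardio Blast ends 12:00 → clear.
Boxing Basics: starts 18:45 at or after Cardio Blast ends 12:00 → clear.
Zumba 30: starts 20:00 at or after Cardio Blast ends 12:00 → clear.

No — it doesn't clash with anything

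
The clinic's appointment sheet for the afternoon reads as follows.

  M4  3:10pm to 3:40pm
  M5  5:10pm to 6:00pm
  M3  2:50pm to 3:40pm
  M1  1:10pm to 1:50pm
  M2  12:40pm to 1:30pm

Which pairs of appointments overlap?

Check each pair: they overlap iff neither finishes before the other starts.
Sorted by start: M2, M1, M3, M4, M5.
M1 starts before M2 ends → M2 and M1 overlap.
M3 starts after M2 ends — done with M2.
M3 starts after M1 ends — done with M1.
M4 starts before M3 ends → M3 and M4 overlap.
M5 starts after M3 ends.
M5 starts after M4 ends.

M1 & M2, M3 & M4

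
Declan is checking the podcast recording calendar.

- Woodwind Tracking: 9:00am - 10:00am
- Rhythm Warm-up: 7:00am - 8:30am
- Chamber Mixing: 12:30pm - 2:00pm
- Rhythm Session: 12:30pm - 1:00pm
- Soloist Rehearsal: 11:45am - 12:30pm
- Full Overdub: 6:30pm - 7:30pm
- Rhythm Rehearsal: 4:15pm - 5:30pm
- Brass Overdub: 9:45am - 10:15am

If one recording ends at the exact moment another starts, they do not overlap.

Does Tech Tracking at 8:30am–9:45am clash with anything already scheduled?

Yes — it overlaps Woodwind Tracking

Rhythm Warm-up: ends 8:30am at or before Tech Tracking starts 8:30am → clear.
Woodwind Tracking: starts 9:00am before Tech Tracking ends 9:45am, and ends 10:00am after Tech Tracking starts 8:30am → overlap.
Brass Overdub: starts 9:45am at or after Tech Tracking ends 9:45am → clear.
Soloist Rehearsal: starts 11:45am at or after Tech Tracking ends 9:45am → clear.
Chamber Mixing: starts 12:30pm at or after Tech Tracking ends 9:45am → clear.
Rhythm Session: starts 12:30pm at or after Tech Tracking ends 9:45am → clear.
Rhythm Rehearsal: starts 4:15pm at or after Tech Tracking ends 9:45am → clear.
Full Overdub: starts 6:30pm at or after Tech Tracking ends 9:45am → clear.
Tech Tracking overlaps Woodwind Tracking.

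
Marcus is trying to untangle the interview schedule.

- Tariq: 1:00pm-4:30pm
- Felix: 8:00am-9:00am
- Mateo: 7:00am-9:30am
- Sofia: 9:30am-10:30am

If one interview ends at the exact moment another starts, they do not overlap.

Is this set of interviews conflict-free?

No

Sorted by start: Mateo, Felix, Sofia, Tariq.
Felix starts before Mateo ends → Mateo and Felix overlap.
That's a conflict, so the schedule is not conflict-free.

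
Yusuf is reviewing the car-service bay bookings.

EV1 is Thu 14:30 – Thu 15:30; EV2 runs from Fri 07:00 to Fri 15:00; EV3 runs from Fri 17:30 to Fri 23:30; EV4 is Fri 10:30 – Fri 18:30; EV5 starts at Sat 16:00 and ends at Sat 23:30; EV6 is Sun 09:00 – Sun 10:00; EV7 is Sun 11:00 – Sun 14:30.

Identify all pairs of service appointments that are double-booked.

EV2 & EV4, EV3 & EV4

Sorted by start: EV1, EV2, EV4, EV3, EV5, EV6, EV7.
EV2 starts after EV1 ends; EV1 is clear from here.
EV4 starts before EV2 ends → EV2 and EV4 overlap.
EV3 starts after EV2 ends; EV2 is clear from here.
EV3 starts before EV4 ends → EV4 and EV3 overlap.
EV5 starts after EV4 ends; EV4 is clear from here.
EV5 starts after EV3 ends; EV3 is clear from here.
EV6 starts after EV5 ends; EV5 is clear from here.
EV7 starts after EV6 ends.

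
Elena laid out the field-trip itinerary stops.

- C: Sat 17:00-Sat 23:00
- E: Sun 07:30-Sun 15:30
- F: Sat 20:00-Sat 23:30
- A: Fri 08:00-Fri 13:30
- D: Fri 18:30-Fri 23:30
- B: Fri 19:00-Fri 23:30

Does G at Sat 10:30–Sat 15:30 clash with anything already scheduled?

No — it doesn't clash with anything

A: ends Fri 13:30 at or before G starts Sat 10:30 → clear.
D: ends Fri 23:30 at or before G starts Sat 10:30 → clear.
B: ends Fri 23:30 at or before G starts Sat 10:30 → clear.
C: starts Sat 17:00 at or after G ends Sat 15:30 → clear.
F: starts Sat 20:00 at or after G ends Sat 15:30 → clear.
E: starts Sun 07:30 at or after G ends Sat 15:30 → clear.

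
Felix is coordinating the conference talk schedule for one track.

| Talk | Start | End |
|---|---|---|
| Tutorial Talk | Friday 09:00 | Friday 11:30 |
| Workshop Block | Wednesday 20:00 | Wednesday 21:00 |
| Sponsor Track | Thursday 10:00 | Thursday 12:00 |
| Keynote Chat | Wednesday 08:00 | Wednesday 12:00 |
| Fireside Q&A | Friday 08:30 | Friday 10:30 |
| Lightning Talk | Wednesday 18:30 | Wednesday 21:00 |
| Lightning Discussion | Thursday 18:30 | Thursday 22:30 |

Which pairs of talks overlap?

Fireside Q&A & Tutorial Talk, Lightning Talk & Workshop Block

Sorted by start: Keynote Chat, Lightning Talk, Workshop Block, Sponsor Track, Lightning Discussion, Fireside Q&A, Tutorial Talk.
Lightning Talk starts after Keynote Chat ends; Keynote Chat is clear from here.
Workshop Block starts before Lightning Talk ends → Lightning Talk and Workshop Block overlap.
Sponsor Track starts after Lightning Talk ends; Lightning Talk is clear from here.
Sponsor Track starts after Workshop Block ends; Workshop Block is clear from here.
Lightning Discussion starts after Sponsor Track ends; Sponsor Track is clear from here.
Fireside Q&A starts after Lightning Discussion ends; Lightning Discussion is clear from here.
Tutorial Talk starts before Fireside Q&A ends → Fireside Q&A and Tutorial Talk overlap.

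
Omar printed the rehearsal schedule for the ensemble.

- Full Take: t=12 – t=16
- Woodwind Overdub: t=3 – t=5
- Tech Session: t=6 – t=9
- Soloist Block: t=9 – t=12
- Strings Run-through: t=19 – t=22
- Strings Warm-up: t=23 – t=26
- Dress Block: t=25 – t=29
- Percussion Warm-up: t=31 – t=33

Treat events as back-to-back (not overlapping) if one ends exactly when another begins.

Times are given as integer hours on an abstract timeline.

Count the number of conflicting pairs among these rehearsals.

1

Sorted by start: Woodwind Overdub, Tech Session, Soloist Block, Full Take, Strings Run-through, Strings Warm-up, Dress Block, Percussion Warm-up.
Tech Session starts after Woodwind Overdub ends — done with Woodwind Overdub.
Soloist Block starts exactly when Tech Session ends (back-to-back, no overlap) — done with Tech Session.
Full Take starts exactly when Soloist Block ends (back-to-back, no overlap) — done with Soloist Block.
Strings Run-through starts after Full Take ends — done with Full Take.
Strings Warm-up starts after Strings Run-through ends — done with Strings Run-through.
Dress Block starts before Strings Warm-up ends → Strings Warm-up and Dress Block overlap.
Percussion Warm-up starts after Strings Warm-up ends.
Percussion Warm-up starts after Dress Block ends.
Overlapping pairs: Dress Block & Strings Warm-up — 1 in total.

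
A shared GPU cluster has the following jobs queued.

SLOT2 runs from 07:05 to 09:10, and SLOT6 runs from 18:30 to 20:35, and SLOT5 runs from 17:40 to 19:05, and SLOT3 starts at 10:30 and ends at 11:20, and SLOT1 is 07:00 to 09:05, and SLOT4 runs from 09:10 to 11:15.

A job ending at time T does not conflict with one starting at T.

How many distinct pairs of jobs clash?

Two intervals overlap when each starts before the other ends.
Sorted by start: SLOT1, SLOT2, SLOT4, SLOT3, SLOT5, SLOT6.
SLOT2 starts before SLOT1 ends → SLOT1 and SLOT2 overlap.
SLOT4 starts after SLOT1 ends; SLOT1 is clear from here.
SLOT4 starts exactly when SLOT2 ends (back-to-back, no overlap); SLOT2 is clear from here.
SLOT3 starts before SLOT4 ends → SLOT4 and SLOT3 overlap.
SLOT5 starts after SLOT4 ends; SLOT4 is clear from here.
SLOT5 starts after SLOT3 ends; SLOT3 is clear from here.
SLOT6 starts before SLOT5 ends → SLOT5 and SLOT6 overlap.
Overlapping pairs: SLOT1 & SLOT2, SLOT3 & SLOT4, SLOT5 & SLOT6 — 3 in total.

3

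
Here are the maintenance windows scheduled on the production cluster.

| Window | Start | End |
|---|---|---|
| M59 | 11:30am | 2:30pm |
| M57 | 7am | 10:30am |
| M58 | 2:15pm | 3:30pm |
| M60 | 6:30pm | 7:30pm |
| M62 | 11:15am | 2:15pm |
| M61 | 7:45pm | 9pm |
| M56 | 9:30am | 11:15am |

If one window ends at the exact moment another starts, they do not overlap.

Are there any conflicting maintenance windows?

Yes

Sorted by start: M57, M56, M62, M59, M58, M60, M61.
M56 starts before M57 ends → M57 and M56 overlap.
That's a conflict, so the schedule is not conflict-free.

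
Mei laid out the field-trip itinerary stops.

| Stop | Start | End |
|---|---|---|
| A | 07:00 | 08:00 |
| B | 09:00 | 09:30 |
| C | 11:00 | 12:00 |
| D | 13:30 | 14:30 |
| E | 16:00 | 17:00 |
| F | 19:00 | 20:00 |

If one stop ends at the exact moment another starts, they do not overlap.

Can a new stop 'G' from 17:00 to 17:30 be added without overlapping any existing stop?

Yes — the slot is free

A: ends 08:00 at or before G starts 17:00 → clear.
B: ends 09:30 at or before G starts 17:00 → clear.
C: ends 12:00 at or before G starts 17:00 → clear.
D: ends 14:30 at or before G starts 17:00 → clear.
E: ends 17:00 at or before G starts 17:00 → clear.
F: starts 19:00 at or after G ends 17:30 → clear.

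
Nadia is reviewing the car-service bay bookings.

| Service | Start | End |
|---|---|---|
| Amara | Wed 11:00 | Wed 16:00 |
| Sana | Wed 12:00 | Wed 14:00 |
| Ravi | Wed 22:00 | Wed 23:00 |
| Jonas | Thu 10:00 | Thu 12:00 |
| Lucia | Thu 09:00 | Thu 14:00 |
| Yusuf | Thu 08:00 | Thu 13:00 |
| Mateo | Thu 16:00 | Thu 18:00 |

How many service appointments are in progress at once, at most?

Walk through starts and ends in time order (an end at T is processed before a start at T):
Wed 11:00 start Amara → 1
Wed 12:00 start Sana → 2
Wed 14:00 end Sana → 1
Wed 16:00 end Amara → 0
Wed 22:00 start Ravi → 1
Wed 23:00 end Ravi → 0
Thu 08:00 start Yusuf → 1
Thu 09:00 start Lucia → 2
Thu 10:00 start Jonas → 3
Thu 12:00 end Jonas → 2
Thu 13:00 end Yusuf → 1
Thu 14:00 end Lucia → 0
Thu 16:00 start Mateo → 1
Thu 18:00 end Mateo → 0
Peak is 3, at Thu 10:00 (Jonas, Lucia, Yusuf).

3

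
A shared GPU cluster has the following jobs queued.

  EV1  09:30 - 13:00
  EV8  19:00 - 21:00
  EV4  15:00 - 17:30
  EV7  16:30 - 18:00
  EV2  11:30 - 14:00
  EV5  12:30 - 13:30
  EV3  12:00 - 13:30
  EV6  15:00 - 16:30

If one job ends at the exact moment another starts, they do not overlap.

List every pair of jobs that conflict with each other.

Sorted by start: EV1, EV2, EV3, EV5, EV4, EV6, EV7, EV8.
EV2 starts before EV1 ends → EV1 and EV2 overlap.
EV3 starts before EV1 ends → EV1 and EV3 overlap.
EV5 starts before EV1 ends → EV1 and EV5 overlap.
EV4 starts after EV1 ends, so EV1 has no further overlaps.
EV3 starts before EV2 ends → EV2 and EV3 overlap.
EV5 starts before EV2 ends → EV2 and EV5 overlap.
EV4 starts after EV2 ends, so EV2 has no further overlaps.
EV5 starts before EV3 ends → EV3 and EV5 overlap.
EV4 starts after EV3 ends, so EV3 has no further overlaps.
EV4 starts after EV5 ends, so EV5 has no further overlaps.
EV6 starts before EV4 ends → EV4 and EV6 overlap.
EV7 starts before EV4 ends → EV4 and EV7 overlap.
EV8 starts after EV4 ends.
EV7 starts exactly when EV6 ends (back-to-back, no overlap), so EV6 has no further overlaps.
EV8 starts after EV7 ends.

EV1 & EV2, EV1 & EV3, EV1 & EV5, EV2 & EV3, EV2 & EV5, EV3 & EV5, EV4 & EV6, EV4 & EV7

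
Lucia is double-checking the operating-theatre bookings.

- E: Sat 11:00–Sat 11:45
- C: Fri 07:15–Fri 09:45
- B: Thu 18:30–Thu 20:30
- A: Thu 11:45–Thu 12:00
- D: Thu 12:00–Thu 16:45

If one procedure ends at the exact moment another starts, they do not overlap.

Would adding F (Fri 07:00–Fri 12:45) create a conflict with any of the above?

A: ends Thu 12:00 at or before F starts Fri 07:00 → clear.
D: ends Thu 16:45 at or before F starts Fri 07:00 → clear.
B: ends Thu 20:30 at or before F starts Fri 07:00 → clear.
C: starts Fri 07:15 before F ends Fri 12:45, and ends Fri 09:45 after F starts Fri 07:00 → overlap.
E: starts Sat 11:00 at or after F ends Fri 12:45 → clear.
F overlaps C.

Yes — it overlaps C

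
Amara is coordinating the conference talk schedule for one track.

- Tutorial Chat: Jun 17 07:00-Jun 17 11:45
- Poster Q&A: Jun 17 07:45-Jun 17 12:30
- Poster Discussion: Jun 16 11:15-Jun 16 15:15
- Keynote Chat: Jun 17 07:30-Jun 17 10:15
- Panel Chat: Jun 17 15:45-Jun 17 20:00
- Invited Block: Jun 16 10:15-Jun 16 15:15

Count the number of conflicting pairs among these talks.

4

Sorted by start: Invited Block, Poster Discussion, Tutorial Chat, Keynote Chat, Poster Q&A, Panel Chat.
Poster Discussion starts before Invited Block ends → Invited Block and Poster Discussion overlap.
Tutorial Chat starts after Invited Block ends, so Invited Block has no further overlaps.
Tutorial Chat starts after Poster Discussion ends, so Poster Discussion has no further overlaps.
Keynote Chat starts before Tutorial Chat ends → Tutorial Chat and Keynote Chat overlap.
Poster Q&A starts before Tutorial Chat ends → Tutorial Chat and Poster Q&A overlap.
Panel Chat starts after Tutorial Chat ends.
Poster Q&A starts before Keynote Chat ends → Keynote Chat and Poster Q&A overlap.
Panel Chat starts after Keynote Chat ends.
Panel Chat starts after Poster Q&A ends.
Overlapping pairs: Invited Block & Poster Discussion, Keynote Chat & Poster Q&A, Keynote Chat & Tutorial Chat, Poster Q&A & Tutorial Chat — 4 in total.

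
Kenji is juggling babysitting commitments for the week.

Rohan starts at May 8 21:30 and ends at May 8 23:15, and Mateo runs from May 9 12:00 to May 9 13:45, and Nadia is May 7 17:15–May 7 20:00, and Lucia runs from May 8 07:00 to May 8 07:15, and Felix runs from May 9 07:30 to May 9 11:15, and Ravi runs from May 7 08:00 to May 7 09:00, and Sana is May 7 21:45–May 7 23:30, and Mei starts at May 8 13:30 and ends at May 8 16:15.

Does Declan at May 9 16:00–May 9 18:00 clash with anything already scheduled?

No — it doesn't clash with anything

Ravi: ends May 7 09:00 at or before Declan starts May 9 16:00 → clear.
Nadia: ends May 7 20:00 at or before Declan starts May 9 16:00 → clear.
Sana: ends May 7 23:30 at or before Declan starts May 9 16:00 → clear.
Lucia: ends May 8 07:15 at or before Declan starts May 9 16:00 → clear.
Mei: ends May 8 16:15 at or before Declan starts May 9 16:00 → clear.
Rohan: ends May 8 23:15 at or before Declan starts May 9 16:00 → clear.
Felix: ends May 9 11:15 at or before Declan starts May 9 16:00 → clear.
Mateo: ends May 9 13:45 at or before Declan starts May 9 16:00 → clear.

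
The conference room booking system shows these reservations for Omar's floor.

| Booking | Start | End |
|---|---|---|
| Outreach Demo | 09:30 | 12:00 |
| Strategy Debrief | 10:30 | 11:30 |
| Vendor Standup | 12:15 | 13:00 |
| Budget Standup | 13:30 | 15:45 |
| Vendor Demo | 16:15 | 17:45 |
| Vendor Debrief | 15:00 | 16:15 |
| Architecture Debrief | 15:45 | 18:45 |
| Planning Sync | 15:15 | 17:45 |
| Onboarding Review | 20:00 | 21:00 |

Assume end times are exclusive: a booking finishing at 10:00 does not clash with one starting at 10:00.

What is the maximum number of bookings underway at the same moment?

Walk through starts and ends in time order (an end at T is processed before a start at T):
09:30 start Outreach Demo → 1
10:30 start Strategy Debrief → 2
11:30 end Strategy Debrief → 1
12:00 end Outreach Demo → 0
12:15 start Vendor Standup → 1
13:00 end Vendor Standup → 0
13:30 start Budget Standup → 1
15:00 start Vendor Debrief → 2
15:15 start Planning Sync → 3
15:45 end Budget Standup → 2
15:45 start Architecture Debrief → 3
16:15 end Vendor Debrief → 2
16:15 start Vendor Demo → 3
17:45 end Planning Sync → 2
17:45 end Vendor Demo → 1
18:45 end Architecture Debrief → 0
20:00 start Onboarding Review → 1
21:00 end Onboarding Review → 0
Peak is 3, at 15:15 (Budget Standup, Planning Sync, Vendor Debrief).

3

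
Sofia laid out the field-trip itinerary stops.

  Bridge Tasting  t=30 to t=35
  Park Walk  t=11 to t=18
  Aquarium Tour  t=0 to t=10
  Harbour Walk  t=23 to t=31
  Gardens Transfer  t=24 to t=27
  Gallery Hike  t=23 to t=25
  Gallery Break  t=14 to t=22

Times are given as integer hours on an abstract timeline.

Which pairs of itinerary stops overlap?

Bridge Tasting & Harbour Walk, Gallery Break & Park Walk, Gallery Hike & Gardens Transfer, Gallery Hike & Harbour Walk, Gardens Transfer & Harbour Walk

Sorted by start: Aquarium Tour, Park Walk, Gallery Break, Harbour Walk, Gallery Hike, Gardens Transfer, Bridge Tasting.
Park Walk starts after Aquarium Tour ends, so nothing later overlaps Aquarium Tour either.
Gallery Break starts before Park Walk ends → Park Walk and Gallery Break overlap.
Harbour Walk starts after Park Walk ends, so nothing later overlaps Park Walk either.
Harbour Walk starts after Gallery Break ends, so nothing later overlaps Gallery Break either.
Gallery Hike starts before Harbour Walk ends → Harbour Walk and Gallery Hike overlap.
Gardens Transfer starts before Harbour Walk ends → Harbour Walk and Gardens Transfer overlap.
Bridge Tasting starts before Harbour Walk ends → Harbour Walk and Bridge Tasting overlap.
Gardens Transfer starts before Gallery Hike ends → Gallery Hike and Gardens Transfer overlap.
Bridge Tasting starts after Gallery Hike ends.
Bridge Tasting starts after Gardens Transfer ends.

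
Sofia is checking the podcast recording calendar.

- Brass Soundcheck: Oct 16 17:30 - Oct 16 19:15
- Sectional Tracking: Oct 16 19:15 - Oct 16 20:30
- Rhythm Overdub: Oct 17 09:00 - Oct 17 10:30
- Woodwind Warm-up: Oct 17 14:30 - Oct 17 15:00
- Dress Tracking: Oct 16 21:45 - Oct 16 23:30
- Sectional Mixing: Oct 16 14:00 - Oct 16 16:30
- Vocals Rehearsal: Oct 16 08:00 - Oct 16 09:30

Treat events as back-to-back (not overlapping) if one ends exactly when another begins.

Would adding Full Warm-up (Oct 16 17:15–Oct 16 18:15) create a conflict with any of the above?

Vocals Rehearsal: ends Oct 16 09:30 at or before Full Warm-up starts Oct 16 17:15 → clear.
Sectional Mixing: ends Oct 16 16:30 at or before Full Warm-up starts Oct 16 17:15 → clear.
Brass Soundcheck: starts Oct 16 17:30 before Full Warm-up ends Oct 16 18:15, and ends Oct 16 19:15 after Full Warm-up starts Oct 16 17:15 → overlap.
Sectional Tracking: starts Oct 16 19:15 at or after Full Warm-up ends Oct 16 18:15 → clear.
Dress Tracking: starts Oct 16 21:45 at or after Full Warm-up ends Oct 16 18:15 → clear.
Rhythm Overdub: starts Oct 17 09:00 at or after Full Warm-up ends Oct 16 18:15 → clear.
Woodwind Warm-up: starts Oct 17 14:30 at or after Full Warm-up ends Oct 16 18:15 → clear.
Full Warm-up overlaps Brass Soundcheck.

Yes — it overlaps Brass Soundcheck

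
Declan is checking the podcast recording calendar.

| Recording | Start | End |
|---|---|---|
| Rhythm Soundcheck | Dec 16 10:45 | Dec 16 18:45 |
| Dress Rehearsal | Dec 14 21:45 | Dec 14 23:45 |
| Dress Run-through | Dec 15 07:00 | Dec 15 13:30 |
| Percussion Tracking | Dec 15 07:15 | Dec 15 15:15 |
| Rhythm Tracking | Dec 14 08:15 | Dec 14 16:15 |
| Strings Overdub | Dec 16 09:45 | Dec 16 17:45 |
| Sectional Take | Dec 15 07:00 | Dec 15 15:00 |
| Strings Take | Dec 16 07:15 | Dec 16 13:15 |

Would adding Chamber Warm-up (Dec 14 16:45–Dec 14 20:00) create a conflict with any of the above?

Rhythm Tracking: ends Dec 14 16:15 at or before Chamber Warm-up starts Dec 14 16:45 → clear.
Dress Rehearsal: starts Dec 14 21:45 at or after Chamber Warm-up ends Dec 14 20:00 → clear.
Sectional Take: starts Dec 15 07:00 at or after Chamber Warm-up ends Dec 14 20:00 → clear.
Dress Run-through: starts Dec 15 07:00 at or after Chamber Warm-up ends Dec 14 20:00 → clear.
Percussion Tracking: starts Dec 15 07:15 at or after Chamber Warm-up ends Dec 14 20:00 → clear.
Strings Take: starts Dec 16 07:15 at or after Chamber Warm-up ends Dec 14 20:00 → clear.
Strings Overdub: starts Dec 16 09:45 at or after Chamber Warm-up ends Dec 14 20:00 → clear.
Rhythm Soundcheck: starts Dec 16 10:45 at or after Chamber Warm-up ends Dec 14 20:00 → clear.

No — it doesn't clash with anything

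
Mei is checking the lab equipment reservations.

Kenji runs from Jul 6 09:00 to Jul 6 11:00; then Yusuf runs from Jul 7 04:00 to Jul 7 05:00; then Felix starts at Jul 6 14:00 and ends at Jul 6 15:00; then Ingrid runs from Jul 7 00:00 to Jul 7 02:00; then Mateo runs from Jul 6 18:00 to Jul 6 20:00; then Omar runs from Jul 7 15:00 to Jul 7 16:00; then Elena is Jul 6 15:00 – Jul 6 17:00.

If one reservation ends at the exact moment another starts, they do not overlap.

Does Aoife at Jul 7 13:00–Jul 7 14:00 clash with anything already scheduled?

Kenji: ends Jul 6 11:00 at or before Aoife starts Jul 7 13:00 → clear.
Felix: ends Jul 6 15:00 at or before Aoife starts Jul 7 13:00 → clear.
Elena: ends Jul 6 17:00 at or before Aoife starts Jul 7 13:00 → clear.
Mateo: ends Jul 6 20:00 at or before Aoife starts Jul 7 13:00 → clear.
Ingrid: ends Jul 7 02:00 at or before Aoife starts Jul 7 13:00 → clear.
Yusuf: ends Jul 7 05:00 at or before Aoife starts Jul 7 13:00 → clear.
Omar: starts Jul 7 15:00 at or after Aoife ends Jul 7 14:00 → clear.

No — it doesn't clash with anything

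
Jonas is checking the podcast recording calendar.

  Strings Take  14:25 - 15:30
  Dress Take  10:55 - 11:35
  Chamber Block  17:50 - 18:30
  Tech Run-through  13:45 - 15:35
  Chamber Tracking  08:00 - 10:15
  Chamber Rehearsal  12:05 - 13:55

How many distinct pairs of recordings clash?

2

Sorted by start: Chamber Tracking, Dress Take, Chamber Rehearsal, Tech Run-through, Strings Take, Chamber Block.
Dress Take starts after Chamber Tracking ends, so nothing later overlaps Chamber Tracking either.
Chamber Rehearsal starts after Dress Take ends, so nothing later overlaps Dress Take either.
Tech Run-through starts before Chamber Rehearsal ends → Chamber Rehearsal and Tech Run-through overlap.
Strings Take starts after Chamber Rehearsal ends, so nothing later overlaps Chamber Rehearsal either.
Strings Take starts before Tech Run-through ends → Tech Run-through and Strings Take overlap.
Chamber Block starts after Tech Run-through ends.
Chamber Block starts after Strings Take ends.
Overlapping pairs: Chamber Rehearsal & Tech Run-through, Strings Take & Tech Run-through — 2 in total.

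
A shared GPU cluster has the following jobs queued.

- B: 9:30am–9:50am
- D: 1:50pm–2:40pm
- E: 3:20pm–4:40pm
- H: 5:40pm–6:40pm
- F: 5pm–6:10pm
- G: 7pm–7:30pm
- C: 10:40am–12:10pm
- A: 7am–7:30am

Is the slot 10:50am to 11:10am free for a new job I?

No — it overlaps C

A: ends 7:30am at or before I starts 10:50am → clear.
B: ends 9:50am at or before I starts 10:50am → clear.
C: starts 10:40am before I ends 11:10am, and ends 12:10pm after I starts 10:50am → overlap.
D: starts 1:50pm at or after I ends 11:10am → clear.
E: starts 3:20pm at or after I ends 11:10am → clear.
F: starts 5pm at or after I ends 11:10am → clear.
H: starts 5:40pm at or after I ends 11:10am → clear.
G: starts 7pm at or after I ends 11:10am → clear.
I overlaps C.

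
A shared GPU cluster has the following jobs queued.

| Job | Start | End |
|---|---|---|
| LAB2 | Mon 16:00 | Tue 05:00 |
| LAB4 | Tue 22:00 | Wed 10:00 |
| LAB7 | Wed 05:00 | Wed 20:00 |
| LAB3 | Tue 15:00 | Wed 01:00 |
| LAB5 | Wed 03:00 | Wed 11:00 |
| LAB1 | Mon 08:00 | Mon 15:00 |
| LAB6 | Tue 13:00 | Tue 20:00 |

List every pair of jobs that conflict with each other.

Two intervals overlap when each starts before the other ends.
Sorted by start: LAB1, LAB2, LAB6, LAB3, LAB4, LAB5, LAB7.
LAB2 starts after LAB1 ends, so LAB1 has no further overlaps.
LAB6 starts after LAB2 ends, so LAB2 has no further overlaps.
LAB3 starts before LAB6 ends → LAB6 and LAB3 overlap.
LAB4 starts after LAB6 ends, so LAB6 has no further overlaps.
LAB4 starts before LAB3 ends → LAB3 and LAB4 overlap.
LAB5 starts after LAB3 ends, so LAB3 has no further overlaps.
LAB5 starts before LAB4 ends → LAB4 and LAB5 overlap.
LAB7 starts before LAB4 ends → LAB4 and LAB7 overlap.
LAB7 starts before LAB5 ends → LAB5 and LAB7 overlap.

LAB3 & LAB4, LAB3 & LAB6, LAB4 & LAB5, LAB4 & LAB7, LAB5 & LAB7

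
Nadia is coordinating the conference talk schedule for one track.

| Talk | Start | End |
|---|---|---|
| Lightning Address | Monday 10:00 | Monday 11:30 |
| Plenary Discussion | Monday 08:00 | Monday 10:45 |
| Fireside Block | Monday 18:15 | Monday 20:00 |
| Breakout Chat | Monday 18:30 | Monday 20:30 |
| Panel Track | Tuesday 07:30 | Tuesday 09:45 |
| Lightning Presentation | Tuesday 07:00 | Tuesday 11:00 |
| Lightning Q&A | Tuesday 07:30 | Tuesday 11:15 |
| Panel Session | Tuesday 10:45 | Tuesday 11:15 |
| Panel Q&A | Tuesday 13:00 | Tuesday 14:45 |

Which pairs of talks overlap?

Sorted by start: Plenary Discussion, Lightning Address, Fireside Block, Breakout Chat, Lightning Presentation, Panel Track, Lightning Q&A, Panel Session, Panel Q&A.
Lightning Address starts before Plenary Discussion ends → Plenary Discussion and Lightning Address overlap.
Fireside Block starts after Plenary Discussion ends, so nothing later overlaps Plenary Discussion either.
Fireside Block starts after Lightning Address ends, so nothing later overlaps Lightning Address either.
Breakout Chat starts before Fireside Block ends → Fireside Block and Breakout Chat overlap.
Lightning Presentation starts after Fireside Block ends, so nothing later overlaps Fireside Block either.
Lightning Presentation starts after Breakout Chat ends, so nothing later overlaps Breakout Chat either.
Panel Track starts before Lightning Presentation ends → Lightning Presentation and Panel Track overlap.
Lightning Q&A starts before Lightning Presentation ends → Lightning Presentation and Lightning Q&A overlap.
Panel Session starts before Lightning Presentation ends → Lightning Presentation and Panel Session overlap.
Panel Q&A starts after Lightning Presentation ends.
Lightning Q&A starts before Panel Track ends → Panel Track and Lightning Q&A overlap.
Panel Session starts after Panel Track ends, so nothing later overlaps Panel Track either.
Panel Session starts before Lightning Q&A ends → Lightning Q&A and Panel Session overlap.
Panel Q&A starts after Lightning Q&A ends.
Panel Q&A starts after Panel Session ends.

Breakout Chat & Fireside Block, Lightning Address & Plenary Discussion, Lightning Presentation & Lightning Q&A, Lightning Presentation & Panel Session, Lightning Presentation & Panel Track, Lightning Q&A & Panel Session, Lightning Q&A & Panel Track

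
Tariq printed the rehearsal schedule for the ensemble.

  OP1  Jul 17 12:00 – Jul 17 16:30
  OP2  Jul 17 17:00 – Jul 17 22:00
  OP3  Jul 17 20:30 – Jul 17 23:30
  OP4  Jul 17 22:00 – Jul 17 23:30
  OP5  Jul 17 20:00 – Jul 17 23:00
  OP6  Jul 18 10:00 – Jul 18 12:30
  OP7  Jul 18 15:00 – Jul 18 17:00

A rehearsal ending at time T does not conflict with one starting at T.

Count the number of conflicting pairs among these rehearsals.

Check each pair: they overlap iff neither finishes before the other starts.
Sorted by start: OP1, OP2, OP5, OP3, OP4, OP6, OP7.
OP2 starts after OP1 ends, so OP1 has no further overlaps.
OP5 starts before OP2 ends → OP2 and OP5 overlap.
OP3 starts before OP2 ends → OP2 and OP3 overlap.
OP4 starts exactly when OP2 ends (back-to-back, no overlap), so OP2 has no further overlaps.
OP3 starts before OP5 ends → OP5 and OP3 overlap.
OP4 starts before OP5 ends → OP5 and OP4 overlap.
OP6 starts after OP5 ends, so OP5 has no further overlaps.
OP4 starts before OP3 ends → OP3 and OP4 overlap.
OP6 starts after OP3 ends, so OP3 has no further overlaps.
OP6 starts after OP4 ends, so OP4 has no further overlaps.
OP7 starts after OP6 ends.
Overlapping pairs: OP2 & OP3, OP2 & OP5, OP3 & OP4, OP3 & OP5, OP4 & OP5 — 5 in total.

5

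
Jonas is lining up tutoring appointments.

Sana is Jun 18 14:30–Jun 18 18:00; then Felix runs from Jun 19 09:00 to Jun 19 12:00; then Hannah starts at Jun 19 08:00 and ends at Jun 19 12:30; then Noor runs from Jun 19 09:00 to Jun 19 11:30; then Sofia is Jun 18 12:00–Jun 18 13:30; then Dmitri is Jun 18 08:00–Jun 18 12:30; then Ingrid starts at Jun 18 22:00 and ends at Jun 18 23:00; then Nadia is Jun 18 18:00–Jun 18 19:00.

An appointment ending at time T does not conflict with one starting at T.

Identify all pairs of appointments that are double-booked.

Two intervals overlap when each starts before the other ends.
Sorted by start: Dmitri, Sofia, Sana, Nadia, Ingrid, Hannah, Noor, Felix.
Sofia starts before Dmitri ends → Dmitri and Sofia overlap.
Sana starts after Dmitri ends, so nothing later overlaps Dmitri either.
Sana starts after Sofia ends, so nothing later overlaps Sofia either.
Nadia starts exactly when Sana ends (back-to-back, no overlap), so nothing later overlaps Sana either.
Ingrid starts after Nadia ends, so nothing later overlaps Nadia either.
Hannah starts after Ingrid ends, so nothing later overlaps Ingrid either.
Noor starts before Hannah ends → Hannah and Noor overlap.
Felix starts before Hannah ends → Hannah and Felix overlap.
Felix starts before Noor ends → Noor and Felix overlap.

Dmitri & Sofia, Felix & Hannah, Felix & Noor, Hannah & Noor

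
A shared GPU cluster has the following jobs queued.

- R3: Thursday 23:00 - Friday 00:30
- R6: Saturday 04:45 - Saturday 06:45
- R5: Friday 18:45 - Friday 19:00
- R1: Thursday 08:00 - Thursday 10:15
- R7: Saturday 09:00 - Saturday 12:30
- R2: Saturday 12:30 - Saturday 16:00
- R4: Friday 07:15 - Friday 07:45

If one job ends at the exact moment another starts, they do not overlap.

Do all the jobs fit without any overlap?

Yes

Sorted by start: R1, R3, R4, R5, R6, R7, R2.
R3 starts after R1 ends — done with R1.
R4 starts after R3 ends — done with R3.
R5 starts after R4 ends — done with R4.
R6 starts after R5 ends — done with R5.
R7 starts after R6 ends — done with R6.
R2 starts exactly when R7 ends (back-to-back, no overlap).
Every pair is clear; the schedule has no overlaps.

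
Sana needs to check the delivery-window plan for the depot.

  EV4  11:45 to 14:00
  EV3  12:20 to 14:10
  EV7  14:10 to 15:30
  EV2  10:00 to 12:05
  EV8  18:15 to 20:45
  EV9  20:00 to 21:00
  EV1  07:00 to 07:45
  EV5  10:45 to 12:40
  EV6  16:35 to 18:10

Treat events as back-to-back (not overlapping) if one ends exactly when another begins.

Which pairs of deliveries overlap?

Sorted by start: EV1, EV2, EV5, EV4, EV3, EV7, EV6, EV8, EV9.
EV2 starts after EV1 ends; EV1 is clear from here.
EV5 starts before EV2 ends → EV2 and EV5 overlap.
EV4 starts before EV2 ends → EV2 and EV4 overlap.
EV3 starts after EV2 ends; EV2 is clear from here.
EV4 starts before EV5 ends → EV5 and EV4 overlap.
EV3 starts before EV5 ends → EV5 and EV3 overlap.
EV7 starts after EV5 ends; EV5 is clear from here.
EV3 starts before EV4 ends → EV4 and EV3 overlap.
EV7 starts after EV4 ends; EV4 is clear from here.
EV7 starts exactly when EV3 ends (back-to-back, no overlap); EV3 is clear from here.
EV6 starts after EV7 ends; EV7 is clear from here.
EV8 starts after EV6 ends; EV6 is clear from here.
EV9 starts before EV8 ends → EV8 and EV9 overlap.

EV2 & EV4, EV2 & EV5, EV3 & EV4, EV3 & EV5, EV4 & EV5, EV8 & EV9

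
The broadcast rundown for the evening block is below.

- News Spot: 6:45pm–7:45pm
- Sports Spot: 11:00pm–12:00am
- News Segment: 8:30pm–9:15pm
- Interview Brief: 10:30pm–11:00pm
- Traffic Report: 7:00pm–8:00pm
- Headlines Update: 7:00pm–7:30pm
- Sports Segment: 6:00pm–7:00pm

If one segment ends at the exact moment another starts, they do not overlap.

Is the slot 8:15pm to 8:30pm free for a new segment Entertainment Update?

Sports Segment: ends 7:00pm at or before Entertainment Update starts 8:15pm → clear.
News Spot: ends 7:45pm at or before Entertainment Update starts 8:15pm → clear.
Headlines Update: ends 7:30pm at or before Entertainment Update starts 8:15pm → clear.
Traffic Report: ends 8:00pm at or before Entertainment Update starts 8:15pm → clear.
News Segment: starts 8:30pm at or after Entertainment Update ends 8:30pm → clear.
Interview Brief: starts 10:30pm at or after Entertainment Update ends 8:30pm → clear.
Sports Spot: starts 11:00pm at or after Entertainment Update ends 8:30pm → clear.

Yes — the slot is free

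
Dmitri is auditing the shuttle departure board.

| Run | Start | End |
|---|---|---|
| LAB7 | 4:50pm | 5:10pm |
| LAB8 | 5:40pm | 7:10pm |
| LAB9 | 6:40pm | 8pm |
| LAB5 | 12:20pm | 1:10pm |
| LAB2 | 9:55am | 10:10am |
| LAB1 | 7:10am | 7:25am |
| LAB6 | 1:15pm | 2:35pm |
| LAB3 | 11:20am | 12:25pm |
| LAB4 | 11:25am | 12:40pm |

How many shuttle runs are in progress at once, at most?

3

Sweep the timeline, counting +1 at each start and −1 at each end (ends before starts at a tie):
7:10am start LAB1 → 1
7:25am end LAB1 → 0
9:55am start LAB2 → 1
10:10am end LAB2 → 0
11:20am start LAB3 → 1
11:25am start LAB4 → 2
12:20pm start LAB5 → 3
12:25pm end LAB3 → 2
12:40pm end LAB4 → 1
1:10pm end LAB5 → 0
1:15pm start LAB6 → 1
2:35pm end LAB6 → 0
4:50pm start LAB7 → 1
5:10pm end LAB7 → 0
5:40pm start LAB8 → 1
6:40pm start LAB9 → 2
7:10pm end LAB8 → 1
8pm end LAB9 → 0
Peak is 3, at 12:20pm (LAB3, LAB4, LAB5).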